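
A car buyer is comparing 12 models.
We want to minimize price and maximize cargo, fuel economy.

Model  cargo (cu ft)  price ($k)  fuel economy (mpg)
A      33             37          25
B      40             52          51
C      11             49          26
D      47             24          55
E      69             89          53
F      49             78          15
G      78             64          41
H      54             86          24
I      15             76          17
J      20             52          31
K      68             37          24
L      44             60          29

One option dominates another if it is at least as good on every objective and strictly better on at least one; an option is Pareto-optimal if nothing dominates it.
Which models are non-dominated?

A: dominated by D (cargo 47≥33, price 24≤37, fuel economy 55≥25).
B: dominated by D (cargo 47≥40, price 24≤52, fuel economy 55≥51).
C: dominated by D (cargo 47≥11, price 24≤49, fuel economy 55≥26).
D: not dominated (best price).
E: not dominated.
F: dominated by G (cargo 78≥49, price 64≤78, fuel economy 41≥15).
G: not dominated (best cargo).
H: dominated by G (cargo 78≥54, price 64≤86, fuel economy 41≥24).
I: dominated by A (cargo 33≥15, price 37≤76, fuel economy 25≥17).
J: dominated by B (cargo 40≥20, price 52≤52, fuel economy 51≥31).
K: not dominated.
L: dominated by D (cargo 47≥44, price 24≤60, fuel economy 55≥29).

D, E, G, K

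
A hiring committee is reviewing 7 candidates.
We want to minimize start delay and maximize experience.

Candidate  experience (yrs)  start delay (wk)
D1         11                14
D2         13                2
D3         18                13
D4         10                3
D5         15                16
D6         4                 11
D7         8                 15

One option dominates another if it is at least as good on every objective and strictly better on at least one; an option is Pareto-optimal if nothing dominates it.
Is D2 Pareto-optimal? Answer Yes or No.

Yes

D1: worse on experience (11 vs 13).
D3: worse on start delay (13 vs 2).
D4: worse on experience (10 vs 13).
D5: worse on start delay (16 vs 2).
D6: worse on experience (4 vs 13).
D7: worse on experience (8 vs 13).
No option is at least as good as D2 on every objective and strictly better on one.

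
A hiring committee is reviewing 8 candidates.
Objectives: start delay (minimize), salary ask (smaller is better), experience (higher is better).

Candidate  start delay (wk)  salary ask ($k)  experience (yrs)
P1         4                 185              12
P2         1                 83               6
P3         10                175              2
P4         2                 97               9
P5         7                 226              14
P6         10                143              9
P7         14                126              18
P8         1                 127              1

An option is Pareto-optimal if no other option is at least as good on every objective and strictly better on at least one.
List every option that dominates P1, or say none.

P2: worse on experience (6 vs 12).
P3: worse on start delay (10 vs 4).
P4: worse on experience (9 vs 12).
P5: worse on start delay (7 vs 4).
P6: worse on start delay (10 vs 4).
P7: worse on start delay (14 vs 4).
P8: worse on experience (1 vs 12).
No option dominates P1.

none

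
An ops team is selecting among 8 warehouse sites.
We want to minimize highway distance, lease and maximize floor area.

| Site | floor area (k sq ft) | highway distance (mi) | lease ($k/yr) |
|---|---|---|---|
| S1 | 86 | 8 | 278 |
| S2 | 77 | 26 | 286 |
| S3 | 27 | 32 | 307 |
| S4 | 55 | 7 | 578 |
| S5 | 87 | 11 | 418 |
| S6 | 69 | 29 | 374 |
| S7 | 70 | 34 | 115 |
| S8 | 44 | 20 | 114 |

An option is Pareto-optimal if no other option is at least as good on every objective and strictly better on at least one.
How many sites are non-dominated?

S1: not dominated.
S2: dominated by S1 (floor area 86≥77, highway distance 8≤26, lease 278≤286).
S3: dominated by S1 (floor area 86≥27, highway distance 8≤32, lease 278≤307).
S4: not dominated (best highway distance).
S5: not dominated (best floor area).
S6: dominated by S1 (floor area 86≥69, highway distance 8≤29, lease 278≤374).
S7: not dominated.
S8: not dominated (best lease).
Pareto-optimal: S1, S4, S5, S7, S8 → 5.

5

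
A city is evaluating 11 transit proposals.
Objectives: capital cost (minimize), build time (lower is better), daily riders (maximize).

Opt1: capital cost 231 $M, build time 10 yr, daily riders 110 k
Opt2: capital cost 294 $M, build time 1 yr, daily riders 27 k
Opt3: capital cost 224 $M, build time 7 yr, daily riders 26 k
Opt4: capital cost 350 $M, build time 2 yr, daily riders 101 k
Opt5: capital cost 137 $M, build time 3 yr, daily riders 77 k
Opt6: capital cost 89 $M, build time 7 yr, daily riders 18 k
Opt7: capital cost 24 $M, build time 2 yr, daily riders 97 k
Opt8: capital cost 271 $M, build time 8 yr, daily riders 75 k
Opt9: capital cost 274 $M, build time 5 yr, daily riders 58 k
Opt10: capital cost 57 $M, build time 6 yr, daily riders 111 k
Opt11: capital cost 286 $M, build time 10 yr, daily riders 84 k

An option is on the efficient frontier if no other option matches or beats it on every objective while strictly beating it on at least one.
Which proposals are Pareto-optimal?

Opt2, Opt4, Opt7, Opt10

Opt1: dominated by Opt10 (capital cost 57≤231, build time 6≤10, daily riders 111≥110).
Opt2: not dominated (best build time).
Opt3: dominated by Opt5 (capital cost 137≤224, build time 3≤7, daily riders 77≥26).
Opt4: not dominated.
Opt5: dominated by Opt7 (capital cost 24≤137, build time 2≤3, daily riders 97≥77).
Opt6: dominated by Opt7 (capital cost 24≤89, build time 2≤7, daily riders 97≥18).
Opt7: not dominated (best capital cost).
Opt8: dominated by Opt5 (capital cost 137≤271, build time 3≤8, daily riders 77≥75).
Opt9: dominated by Opt5 (capital cost 137≤274, build time 3≤5, daily riders 77≥58).
Opt10: not dominated (best daily riders).
Opt11: dominated by Opt1 (capital cost 231≤286, build time 10≤10, daily riders 110≥84).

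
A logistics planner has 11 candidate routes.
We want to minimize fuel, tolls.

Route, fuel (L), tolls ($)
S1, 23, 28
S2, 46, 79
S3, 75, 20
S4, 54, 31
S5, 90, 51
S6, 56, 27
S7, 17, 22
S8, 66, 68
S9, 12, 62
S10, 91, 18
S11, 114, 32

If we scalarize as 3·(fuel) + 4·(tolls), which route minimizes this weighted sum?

S7

S1: 3·23 + 4·28 = 181
S2: 3·46 + 4·79 = 454
S3: 3·75 + 4·20 = 305
S4: 3·54 + 4·31 = 286
S5: 3·90 + 4·51 = 474
S6: 3·56 + 4·27 = 276
S7: 3·17 + 4·22 = 139
S8: 3·66 + 4·68 = 470
S9: 3·12 + 4·62 = 284
S10: 3·91 + 4·18 = 345
S11: 3·114 + 4·32 = 470
Lowest: S7 at 139.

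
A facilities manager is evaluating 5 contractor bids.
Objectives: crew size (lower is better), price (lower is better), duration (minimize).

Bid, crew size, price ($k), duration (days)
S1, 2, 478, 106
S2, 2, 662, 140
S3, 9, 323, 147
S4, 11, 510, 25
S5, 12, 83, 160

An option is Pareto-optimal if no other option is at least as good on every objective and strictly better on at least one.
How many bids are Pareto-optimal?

S1: not dominated.
S2: dominated by S1 (crew size 2≤2, price 478≤662, duration 106≤140).
S3: not dominated.
S4: not dominated (best duration).
S5: not dominated (best price).
Pareto-optimal: S1, S3, S4, S5 → 4.

4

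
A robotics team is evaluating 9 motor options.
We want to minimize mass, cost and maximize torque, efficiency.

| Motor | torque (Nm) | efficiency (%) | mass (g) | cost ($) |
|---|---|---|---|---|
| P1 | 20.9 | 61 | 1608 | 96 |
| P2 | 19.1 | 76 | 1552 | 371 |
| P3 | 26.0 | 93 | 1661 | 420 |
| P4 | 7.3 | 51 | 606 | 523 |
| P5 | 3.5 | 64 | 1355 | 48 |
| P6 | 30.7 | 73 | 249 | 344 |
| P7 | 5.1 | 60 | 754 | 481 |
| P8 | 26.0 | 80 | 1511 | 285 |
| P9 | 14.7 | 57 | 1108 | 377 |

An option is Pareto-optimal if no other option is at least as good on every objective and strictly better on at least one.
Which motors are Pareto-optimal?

P1: not dominated.
P2: dominated by P8 (torque 26.0≥19.1, efficiency 80≥76, mass 1511≤1552, cost 285≤371).
P3: not dominated (best efficiency).
P4: dominated by P6 (torque 30.7≥7.3, efficiency 73≥51, mass 249≤606, cost 344≤523).
P5: not dominated (best cost).
P6: not dominated (best torque).
P7: dominated by P6 (torque 30.7≥5.1, efficiency 73≥60, mass 249≤754, cost 344≤481).
P8: not dominated.
P9: dominated by P6 (torque 30.7≥14.7, efficiency 73≥57, mass 249≤1108, cost 344≤377).

P1, P3, P5, P6, P8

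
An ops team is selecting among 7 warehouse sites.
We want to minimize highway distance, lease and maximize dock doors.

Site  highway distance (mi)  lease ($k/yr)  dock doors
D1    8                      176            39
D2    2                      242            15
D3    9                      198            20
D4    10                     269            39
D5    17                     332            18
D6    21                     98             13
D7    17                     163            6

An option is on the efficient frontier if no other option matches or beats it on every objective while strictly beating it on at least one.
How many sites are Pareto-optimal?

D1: not dominated.
D2: not dominated (best highway distance).
D3: dominated by D1 (highway distance 8≤9, lease 176≤198, dock doors 39≥20).
D4: dominated by D1 (highway distance 8≤10, lease 176≤269, dock doors 39≥39).
D5: dominated by D1 (highway distance 8≤17, lease 176≤332, dock doors 39≥18).
D6: not dominated (best lease).
D7: not dominated.
Pareto-optimal: D1, D2, D6, D7 → 4.

4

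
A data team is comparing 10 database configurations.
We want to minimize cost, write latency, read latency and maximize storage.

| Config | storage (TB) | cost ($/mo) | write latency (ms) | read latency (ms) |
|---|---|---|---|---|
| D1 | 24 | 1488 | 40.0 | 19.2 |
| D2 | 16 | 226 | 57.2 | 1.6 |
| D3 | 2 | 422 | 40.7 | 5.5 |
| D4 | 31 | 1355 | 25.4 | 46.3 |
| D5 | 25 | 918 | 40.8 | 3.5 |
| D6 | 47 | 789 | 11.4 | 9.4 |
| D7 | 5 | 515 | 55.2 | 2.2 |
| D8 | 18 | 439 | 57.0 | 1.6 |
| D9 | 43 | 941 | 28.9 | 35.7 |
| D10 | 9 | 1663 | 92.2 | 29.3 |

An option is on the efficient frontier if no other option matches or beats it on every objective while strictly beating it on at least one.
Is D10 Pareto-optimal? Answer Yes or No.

No

D1 vs D10: storage 24≥9, cost 1488≤1663, write latency 40.0≤92.2, read latency 19.2≤29.3 — D1 is at least as good on every objective and strictly better on at least one, so D1 dominates D10.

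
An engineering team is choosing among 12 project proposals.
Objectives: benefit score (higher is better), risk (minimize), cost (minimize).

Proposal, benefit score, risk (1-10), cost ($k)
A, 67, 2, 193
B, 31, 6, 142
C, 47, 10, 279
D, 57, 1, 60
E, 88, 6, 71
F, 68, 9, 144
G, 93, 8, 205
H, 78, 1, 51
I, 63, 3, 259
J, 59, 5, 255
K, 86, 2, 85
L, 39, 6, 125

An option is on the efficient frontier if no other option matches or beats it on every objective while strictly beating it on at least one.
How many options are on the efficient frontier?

4

A: dominated by H (benefit score 78≥67, risk 1≤2, cost 51≤193).
B: dominated by D (benefit score 57≥31, risk 1≤6, cost 60≤142).
C: dominated by A (benefit score 67≥47, risk 2≤10, cost 193≤279).
D: dominated by H (benefit score 78≥57, risk 1≤1, cost 51≤60).
E: not dominated.
F: dominated by E (benefit score 88≥68, risk 6≤9, cost 71≤144).
G: not dominated (best benefit score).
H: not dominated (best cost).
I: dominated by A (benefit score 67≥63, risk 2≤3, cost 193≤259).
J: dominated by A (benefit score 67≥59, risk 2≤5, cost 193≤255).
K: not dominated.
L: dominated by D (benefit score 57≥39, risk 1≤6, cost 60≤125).
Pareto-optimal: E, G, H, K → 4.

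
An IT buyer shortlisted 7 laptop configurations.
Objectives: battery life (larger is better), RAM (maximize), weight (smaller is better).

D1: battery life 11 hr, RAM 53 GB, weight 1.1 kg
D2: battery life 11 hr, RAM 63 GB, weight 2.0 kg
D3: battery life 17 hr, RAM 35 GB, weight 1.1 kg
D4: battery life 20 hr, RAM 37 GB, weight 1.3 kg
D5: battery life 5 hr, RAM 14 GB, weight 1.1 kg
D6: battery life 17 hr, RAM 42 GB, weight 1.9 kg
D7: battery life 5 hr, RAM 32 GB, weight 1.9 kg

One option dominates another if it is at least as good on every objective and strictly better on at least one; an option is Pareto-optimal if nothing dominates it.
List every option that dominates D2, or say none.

none

D1: worse on RAM (53 vs 63).
D3: worse on RAM (35 vs 63).
D4: worse on RAM (37 vs 63).
D5: worse on battery life (5 vs 11).
D6: worse on RAM (42 vs 63).
D7: worse on battery life (5 vs 11).
No option dominates D2.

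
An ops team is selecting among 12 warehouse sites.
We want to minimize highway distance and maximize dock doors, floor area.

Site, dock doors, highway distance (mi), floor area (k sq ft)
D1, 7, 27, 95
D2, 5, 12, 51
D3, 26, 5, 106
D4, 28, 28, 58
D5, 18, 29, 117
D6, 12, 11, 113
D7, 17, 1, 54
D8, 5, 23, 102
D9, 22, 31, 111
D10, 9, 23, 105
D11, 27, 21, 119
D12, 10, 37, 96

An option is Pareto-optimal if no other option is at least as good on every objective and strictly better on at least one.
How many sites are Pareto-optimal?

5

D1: dominated by D3 (dock doors 26≥7, highway distance 5≤27, floor area 106≥95).
D2: dominated by D3 (dock doors 26≥5, highway distance 5≤12, floor area 106≥51).
D3: not dominated.
D4: not dominated (best dock doors).
D5: dominated by D11 (dock doors 27≥18, highway distance 21≤29, floor area 119≥117).
D6: not dominated.
D7: not dominated (best highway distance).
D8: dominated by D3 (dock doors 26≥5, highway distance 5≤23, floor area 106≥102).
D9: dominated by D11 (dock doors 27≥22, highway distance 21≤31, floor area 119≥111).
D10: dominated by D3 (dock doors 26≥9, highway distance 5≤23, floor area 106≥105).
D11: not dominated (best floor area).
D12: dominated by D3 (dock doors 26≥10, highway distance 5≤37, floor area 106≥96).
Pareto-optimal: D3, D4, D6, D7, D11 → 5.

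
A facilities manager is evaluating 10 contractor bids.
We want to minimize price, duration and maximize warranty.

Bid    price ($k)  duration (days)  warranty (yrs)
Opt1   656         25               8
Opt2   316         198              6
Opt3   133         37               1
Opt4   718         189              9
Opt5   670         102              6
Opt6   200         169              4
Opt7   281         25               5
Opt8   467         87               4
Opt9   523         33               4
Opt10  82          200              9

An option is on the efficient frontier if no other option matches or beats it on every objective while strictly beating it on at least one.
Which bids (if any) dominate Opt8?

Opt7

Opt7: price 281≤467, duration 25≤87, warranty 5≥4 — dominates Opt8.
Others (Opt1, Opt2, Opt3, Opt4, Opt5, Opt6, Opt9, Opt10) are each worse than Opt8 on at least one objective.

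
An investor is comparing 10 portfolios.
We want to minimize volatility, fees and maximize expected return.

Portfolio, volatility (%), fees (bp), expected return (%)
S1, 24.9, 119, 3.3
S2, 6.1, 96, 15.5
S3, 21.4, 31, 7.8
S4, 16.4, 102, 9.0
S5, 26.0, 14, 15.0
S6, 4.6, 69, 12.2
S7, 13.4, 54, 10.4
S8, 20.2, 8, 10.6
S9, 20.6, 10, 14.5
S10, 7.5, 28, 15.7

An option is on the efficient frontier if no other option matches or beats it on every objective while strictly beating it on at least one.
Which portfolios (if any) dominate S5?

S1: worse on fees (119 vs 14).
S2: worse on fees (96 vs 14).
S3: worse on fees (31 vs 14).
S4: worse on fees (102 vs 14).
S6: worse on fees (69 vs 14).
S7: worse on fees (54 vs 14).
S8: worse on expected return (10.6 vs 15.0).
S9: worse on expected return (14.5 vs 15.0).
S10: worse on fees (28 vs 14).
No option dominates S5.

none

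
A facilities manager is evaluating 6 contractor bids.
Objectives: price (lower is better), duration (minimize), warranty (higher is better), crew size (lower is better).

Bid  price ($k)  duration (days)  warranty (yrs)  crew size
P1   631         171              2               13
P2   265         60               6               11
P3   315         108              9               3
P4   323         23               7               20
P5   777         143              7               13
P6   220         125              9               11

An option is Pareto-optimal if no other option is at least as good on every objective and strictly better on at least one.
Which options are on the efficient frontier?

P2, P3, P4, P6

P1: dominated by P2 (price 265≤631, duration 60≤171, warranty 6≥2, crew size 11≤13).
P2: not dominated.
P3: not dominated (best crew size).
P4: not dominated (best duration).
P5: dominated by P3 (price 315≤777, duration 108≤143, warranty 9≥7, crew size 3≤13).
P6: not dominated (best price).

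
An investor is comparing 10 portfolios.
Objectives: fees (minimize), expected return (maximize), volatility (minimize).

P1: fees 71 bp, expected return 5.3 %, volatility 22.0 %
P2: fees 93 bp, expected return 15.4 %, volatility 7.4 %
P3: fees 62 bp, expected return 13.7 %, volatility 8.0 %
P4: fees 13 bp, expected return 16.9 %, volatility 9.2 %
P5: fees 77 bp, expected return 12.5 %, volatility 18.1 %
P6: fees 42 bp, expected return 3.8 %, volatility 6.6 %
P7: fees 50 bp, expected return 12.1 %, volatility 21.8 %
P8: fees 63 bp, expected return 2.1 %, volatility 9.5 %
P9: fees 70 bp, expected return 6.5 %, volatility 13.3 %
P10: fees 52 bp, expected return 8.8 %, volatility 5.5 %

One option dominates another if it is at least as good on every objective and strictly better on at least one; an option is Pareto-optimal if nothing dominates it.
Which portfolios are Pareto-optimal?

P2, P3, P4, P6, P10

P1: dominated by P3 (fees 62≤71, expected return 13.7≥5.3, volatility 8.0≤22.0).
P2: not dominated.
P3: not dominated.
P4: not dominated (best fees).
P5: dominated by P3 (fees 62≤77, expected return 13.7≥12.5, volatility 8.0≤18.1).
P6: not dominated.
P7: dominated by P4 (fees 13≤50, expected return 16.9≥12.1, volatility 9.2≤21.8).
P8: dominated by P3 (fees 62≤63, expected return 13.7≥2.1, volatility 8.0≤9.5).
P9: dominated by P3 (fees 62≤70, expected return 13.7≥6.5, volatility 8.0≤13.3).
P10: not dominated (best volatility).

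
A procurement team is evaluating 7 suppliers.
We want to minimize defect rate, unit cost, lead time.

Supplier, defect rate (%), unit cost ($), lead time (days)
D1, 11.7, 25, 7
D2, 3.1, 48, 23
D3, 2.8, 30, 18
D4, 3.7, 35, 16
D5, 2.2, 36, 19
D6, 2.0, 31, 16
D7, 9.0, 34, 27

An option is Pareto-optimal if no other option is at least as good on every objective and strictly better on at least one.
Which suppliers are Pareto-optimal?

D1, D3, D6

D1: not dominated (best unit cost).
D2: dominated by D3 (defect rate 2.8≤3.1, unit cost 30≤48, lead time 18≤23).
D3: not dominated.
D4: dominated by D6 (defect rate 2.0≤3.7, unit cost 31≤35, lead time 16≤16).
D5: dominated by D6 (defect rate 2.0≤2.2, unit cost 31≤36, lead time 16≤19).
D6: not dominated (best defect rate).
D7: dominated by D3 (defect rate 2.8≤9.0, unit cost 30≤34, lead time 18≤27).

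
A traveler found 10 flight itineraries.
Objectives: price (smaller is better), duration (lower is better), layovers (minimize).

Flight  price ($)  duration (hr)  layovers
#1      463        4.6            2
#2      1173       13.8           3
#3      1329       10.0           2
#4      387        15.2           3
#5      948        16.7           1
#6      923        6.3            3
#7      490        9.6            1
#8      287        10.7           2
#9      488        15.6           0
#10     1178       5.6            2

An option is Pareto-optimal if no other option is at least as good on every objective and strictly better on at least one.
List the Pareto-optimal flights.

#1, #7, #8, #9

#1: not dominated (best duration).
#2: dominated by #1 (price 463≤1173, duration 4.6≤13.8, layovers 2≤3).
#3: dominated by #1 (price 463≤1329, duration 4.6≤10.0, layovers 2≤2).
#4: dominated by #8 (price 287≤387, duration 10.7≤15.2, layovers 2≤3).
#5: dominated by #7 (price 490≤948, duration 9.6≤16.7, layovers 1≤1).
#6: dominated by #1 (price 463≤923, duration 4.6≤6.3, layovers 2≤3).
#7: not dominated.
#8: not dominated (best price).
#9: not dominated (best layovers).
#10: dominated by #1 (price 463≤1178, duration 4.6≤5.6, layovers 2≤2).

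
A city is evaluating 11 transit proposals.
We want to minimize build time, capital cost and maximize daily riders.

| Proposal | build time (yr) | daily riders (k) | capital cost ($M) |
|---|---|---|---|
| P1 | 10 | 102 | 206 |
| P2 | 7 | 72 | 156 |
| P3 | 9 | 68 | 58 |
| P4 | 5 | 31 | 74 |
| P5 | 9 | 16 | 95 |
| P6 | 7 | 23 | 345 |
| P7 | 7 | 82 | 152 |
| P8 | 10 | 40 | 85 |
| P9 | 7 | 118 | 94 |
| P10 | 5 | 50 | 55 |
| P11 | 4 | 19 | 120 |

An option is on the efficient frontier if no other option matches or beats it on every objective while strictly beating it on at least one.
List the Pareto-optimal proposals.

P3, P9, P10, P11

P1: dominated by P9 (build time 7≤10, daily riders 118≥102, capital cost 94≤206).
P2: dominated by P7 (build time 7≤7, daily riders 82≥72, capital cost 152≤156).
P3: not dominated.
P4: dominated by P10 (build time 5≤5, daily riders 50≥31, capital cost 55≤74).
P5: dominated by P3 (build time 9≤9, daily riders 68≥16, capital cost 58≤95).
P6: dominated by P2 (build time 7≤7, daily riders 72≥23, capital cost 156≤345).
P7: dominated by P9 (build time 7≤7, daily riders 118≥82, capital cost 94≤152).
P8: dominated by P3 (build time 9≤10, daily riders 68≥40, capital cost 58≤85).
P9: not dominated (best daily riders).
P10: not dominated (best capital cost).
P11: not dominated (best build time).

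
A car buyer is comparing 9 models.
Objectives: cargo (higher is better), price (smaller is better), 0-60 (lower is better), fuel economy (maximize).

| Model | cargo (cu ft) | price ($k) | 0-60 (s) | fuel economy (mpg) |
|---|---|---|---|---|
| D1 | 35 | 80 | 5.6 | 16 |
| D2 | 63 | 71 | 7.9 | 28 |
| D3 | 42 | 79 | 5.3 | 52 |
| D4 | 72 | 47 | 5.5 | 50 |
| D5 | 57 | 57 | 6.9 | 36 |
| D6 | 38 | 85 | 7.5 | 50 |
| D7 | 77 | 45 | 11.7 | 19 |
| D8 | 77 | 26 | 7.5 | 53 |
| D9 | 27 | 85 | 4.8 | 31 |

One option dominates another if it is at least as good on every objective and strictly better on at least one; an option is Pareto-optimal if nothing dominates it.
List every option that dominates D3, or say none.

D1: worse on cargo (35 vs 42).
D2: worse on 0-60 (7.9 vs 5.3).
D4: worse on 0-60 (5.5 vs 5.3).
D5: worse on 0-60 (6.9 vs 5.3).
D6: worse on cargo (38 vs 42).
D7: worse on 0-60 (11.7 vs 5.3).
D8: worse on 0-60 (7.5 vs 5.3).
D9: worse on cargo (27 vs 42).
No option dominates D3.

none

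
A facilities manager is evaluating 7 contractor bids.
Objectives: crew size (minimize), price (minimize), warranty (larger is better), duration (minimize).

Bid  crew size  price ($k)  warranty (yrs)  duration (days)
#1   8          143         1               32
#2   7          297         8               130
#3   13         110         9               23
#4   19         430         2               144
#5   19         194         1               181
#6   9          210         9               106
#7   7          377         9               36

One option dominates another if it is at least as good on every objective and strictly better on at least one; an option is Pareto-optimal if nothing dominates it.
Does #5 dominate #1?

No

#5 vs #1: #5 is worse on crew size (19 vs 8), so it does not dominate #1.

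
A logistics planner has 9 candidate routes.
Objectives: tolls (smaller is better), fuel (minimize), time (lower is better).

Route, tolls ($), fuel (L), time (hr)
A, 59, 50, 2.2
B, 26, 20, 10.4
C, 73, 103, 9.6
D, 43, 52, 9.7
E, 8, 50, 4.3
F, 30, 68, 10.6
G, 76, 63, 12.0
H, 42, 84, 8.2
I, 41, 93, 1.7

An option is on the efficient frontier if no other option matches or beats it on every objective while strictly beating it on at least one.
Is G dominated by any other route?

Yes

A vs G: tolls 59≤76, fuel 50≤63, time 2.2≤12.0 — A is at least as good on every objective and strictly better on at least one, so A dominates G.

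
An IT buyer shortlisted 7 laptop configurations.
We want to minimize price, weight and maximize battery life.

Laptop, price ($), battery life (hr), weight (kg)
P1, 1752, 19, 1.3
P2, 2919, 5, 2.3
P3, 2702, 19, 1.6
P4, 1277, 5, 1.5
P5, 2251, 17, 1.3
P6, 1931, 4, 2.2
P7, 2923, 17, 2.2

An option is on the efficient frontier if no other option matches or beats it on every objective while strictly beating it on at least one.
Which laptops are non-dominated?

P1, P4

P1: not dominated.
P2: dominated by P1 (price 1752≤2919, battery life 19≥5, weight 1.3≤2.3).
P3: dominated by P1 (price 1752≤2702, battery life 19≥19, weight 1.3≤1.6).
P4: not dominated (best price).
P5: dominated by P1 (price 1752≤2251, battery life 19≥17, weight 1.3≤1.3).
P6: dominated by P1 (price 1752≤1931, battery life 19≥4, weight 1.3≤2.2).
P7: dominated by P1 (price 1752≤2923, battery life 19≥17, weight 1.3≤2.2).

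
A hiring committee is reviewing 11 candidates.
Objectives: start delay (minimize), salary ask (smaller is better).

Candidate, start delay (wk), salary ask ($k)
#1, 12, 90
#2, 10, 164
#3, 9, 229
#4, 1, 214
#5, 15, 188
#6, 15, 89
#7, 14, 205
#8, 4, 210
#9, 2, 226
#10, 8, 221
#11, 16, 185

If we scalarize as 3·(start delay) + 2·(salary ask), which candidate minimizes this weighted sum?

#1

#1: 3·12 + 2·90 = 216
#2: 3·10 + 2·164 = 358
#3: 3·9 + 2·229 = 485
#4: 3·1 + 2·214 = 431
#5: 3·15 + 2·188 = 421
#6: 3·15 + 2·89 = 223
#7: 3·14 + 2·205 = 452
#8: 3·4 + 2·210 = 432
#9: 3·2 + 2·226 = 458
#10: 3·8 + 2·221 = 466
#11: 3·16 + 2·185 = 418
Lowest: #1 at 216.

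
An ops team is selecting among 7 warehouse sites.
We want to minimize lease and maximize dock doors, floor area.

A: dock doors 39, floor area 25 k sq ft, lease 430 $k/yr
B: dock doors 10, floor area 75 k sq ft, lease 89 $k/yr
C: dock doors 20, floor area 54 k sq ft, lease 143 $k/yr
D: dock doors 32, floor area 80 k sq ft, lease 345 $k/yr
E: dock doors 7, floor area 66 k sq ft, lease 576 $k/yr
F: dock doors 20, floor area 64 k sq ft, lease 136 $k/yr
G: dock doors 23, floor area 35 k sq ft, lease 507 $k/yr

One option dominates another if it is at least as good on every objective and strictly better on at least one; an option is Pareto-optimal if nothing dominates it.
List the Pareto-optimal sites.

A, B, D, F

A: not dominated (best dock doors).
B: not dominated (best lease).
C: dominated by F (dock doors 20≥20, floor area 64≥54, lease 136≤143).
D: not dominated (best floor area).
E: dominated by B (dock doors 10≥7, floor area 75≥66, lease 89≤576).
F: not dominated.
G: dominated by D (dock doors 32≥23, floor area 80≥35, lease 345≤507).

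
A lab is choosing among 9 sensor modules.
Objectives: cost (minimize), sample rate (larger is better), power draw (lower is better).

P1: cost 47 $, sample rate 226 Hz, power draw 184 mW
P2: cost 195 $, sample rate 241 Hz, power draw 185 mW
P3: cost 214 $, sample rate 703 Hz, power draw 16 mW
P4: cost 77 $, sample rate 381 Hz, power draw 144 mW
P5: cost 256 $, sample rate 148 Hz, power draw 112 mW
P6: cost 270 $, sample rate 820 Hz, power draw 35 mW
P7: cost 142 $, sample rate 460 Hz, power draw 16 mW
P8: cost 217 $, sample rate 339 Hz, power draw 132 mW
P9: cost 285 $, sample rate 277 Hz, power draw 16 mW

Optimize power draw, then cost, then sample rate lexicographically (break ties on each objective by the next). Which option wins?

First minimize power draw: best is 16, kept {P3, P7, P9}.
Then minimize cost: best is 142, kept {P7}.

P7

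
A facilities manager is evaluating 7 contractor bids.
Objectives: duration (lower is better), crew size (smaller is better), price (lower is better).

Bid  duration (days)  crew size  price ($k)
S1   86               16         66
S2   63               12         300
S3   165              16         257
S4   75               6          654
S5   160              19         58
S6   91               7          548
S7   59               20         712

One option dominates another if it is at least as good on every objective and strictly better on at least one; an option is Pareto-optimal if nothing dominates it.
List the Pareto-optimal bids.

S1: not dominated.
S2: not dominated.
S3: dominated by S1 (duration 86≤165, crew size 16≤16, price 66≤257).
S4: not dominated (best crew size).
S5: not dominated (best price).
S6: not dominated.
S7: not dominated (best duration).

S1, S2, S4, S5, S6, S7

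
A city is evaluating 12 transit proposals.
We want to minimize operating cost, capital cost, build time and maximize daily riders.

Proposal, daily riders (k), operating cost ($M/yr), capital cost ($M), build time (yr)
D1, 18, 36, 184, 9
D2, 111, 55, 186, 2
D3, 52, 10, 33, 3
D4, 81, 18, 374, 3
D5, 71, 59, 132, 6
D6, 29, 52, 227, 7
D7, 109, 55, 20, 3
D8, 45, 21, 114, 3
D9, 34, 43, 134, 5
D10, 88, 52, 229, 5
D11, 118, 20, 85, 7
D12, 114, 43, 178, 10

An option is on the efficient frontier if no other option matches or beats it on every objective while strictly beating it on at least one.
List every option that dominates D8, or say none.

D3: daily riders 52≥45, operating cost 10≤21, capital cost 33≤114, build time 3≤3 — dominates D8.
Others (D1, D2, D4, D5, D6, D7, D9, D10, D11, D12) are each worse than D8 on at least one objective.

D3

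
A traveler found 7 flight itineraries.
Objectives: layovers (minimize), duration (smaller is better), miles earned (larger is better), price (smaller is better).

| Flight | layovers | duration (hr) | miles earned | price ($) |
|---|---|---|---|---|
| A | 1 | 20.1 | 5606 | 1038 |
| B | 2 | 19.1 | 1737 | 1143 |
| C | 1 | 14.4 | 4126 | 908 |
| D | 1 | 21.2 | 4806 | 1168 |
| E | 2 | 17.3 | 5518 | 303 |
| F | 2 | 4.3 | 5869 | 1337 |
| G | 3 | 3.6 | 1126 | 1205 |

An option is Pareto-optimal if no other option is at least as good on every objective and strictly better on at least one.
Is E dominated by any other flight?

A: worse on duration (20.1 vs 17.3).
B: worse on duration (19.1 vs 17.3).
C: worse on miles earned (4126 vs 5518).
D: worse on duration (21.2 vs 17.3).
F: worse on price (1337 vs 303).
G: worse on layovers (3 vs 2).
No option is at least as good as E on every objective and strictly better on one.

No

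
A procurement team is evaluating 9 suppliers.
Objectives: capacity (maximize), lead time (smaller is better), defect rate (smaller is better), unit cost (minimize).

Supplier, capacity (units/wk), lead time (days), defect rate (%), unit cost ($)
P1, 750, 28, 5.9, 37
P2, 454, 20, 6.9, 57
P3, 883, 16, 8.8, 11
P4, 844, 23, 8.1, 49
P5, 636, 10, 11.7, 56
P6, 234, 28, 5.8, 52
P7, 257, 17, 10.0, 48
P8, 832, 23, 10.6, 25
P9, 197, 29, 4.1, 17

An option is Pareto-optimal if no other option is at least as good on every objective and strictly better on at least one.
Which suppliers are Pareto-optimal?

P1: not dominated.
P2: not dominated.
P3: not dominated (best capacity).
P4: not dominated.
P5: not dominated (best lead time).
P6: not dominated.
P7: dominated by P3 (capacity 883≥257, lead time 16≤17, defect rate 8.8≤10.0, unit cost 11≤48).
P8: dominated by P3 (capacity 883≥832, lead time 16≤23, defect rate 8.8≤10.6, unit cost 11≤25).
P9: not dominated (best defect rate).

P1, P2, P3, P4, P5, P6, P9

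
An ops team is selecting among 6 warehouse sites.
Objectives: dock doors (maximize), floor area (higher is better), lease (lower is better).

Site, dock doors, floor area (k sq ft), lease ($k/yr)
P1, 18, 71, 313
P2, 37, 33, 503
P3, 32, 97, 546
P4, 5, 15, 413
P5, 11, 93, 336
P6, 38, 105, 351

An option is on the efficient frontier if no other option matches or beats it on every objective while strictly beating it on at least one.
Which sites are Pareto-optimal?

P1, P5, P6

P1: not dominated (best lease).
P2: dominated by P6 (dock doors 38≥37, floor area 105≥33, lease 351≤503).
P3: dominated by P6 (dock doors 38≥32, floor area 105≥97, lease 351≤546).
P4: dominated by P1 (dock doors 18≥5, floor area 71≥15, lease 313≤413).
P5: not dominated.
P6: not dominated (best dock doors).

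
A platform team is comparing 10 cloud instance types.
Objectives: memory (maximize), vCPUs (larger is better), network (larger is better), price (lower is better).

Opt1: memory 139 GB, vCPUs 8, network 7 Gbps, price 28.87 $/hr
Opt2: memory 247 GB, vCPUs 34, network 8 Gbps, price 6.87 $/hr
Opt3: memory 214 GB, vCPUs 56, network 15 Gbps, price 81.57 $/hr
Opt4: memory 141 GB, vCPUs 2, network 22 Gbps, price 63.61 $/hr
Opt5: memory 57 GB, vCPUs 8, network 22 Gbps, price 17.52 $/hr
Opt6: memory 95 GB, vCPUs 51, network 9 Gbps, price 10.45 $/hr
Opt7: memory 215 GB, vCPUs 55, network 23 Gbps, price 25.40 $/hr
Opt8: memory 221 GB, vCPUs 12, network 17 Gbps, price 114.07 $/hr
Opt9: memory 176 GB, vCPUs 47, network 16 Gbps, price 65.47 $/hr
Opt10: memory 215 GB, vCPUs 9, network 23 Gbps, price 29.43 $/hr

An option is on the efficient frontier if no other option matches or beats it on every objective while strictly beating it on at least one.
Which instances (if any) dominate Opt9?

Opt7: memory 215≥176, vCPUs 55≥47, network 23≥16, price 25.40≤65.47 — dominates Opt9.
Others (Opt1, Opt2, Opt3, Opt4, Opt5, Opt6, Opt8, Opt10) are each worse than Opt9 on at least one objective.

Opt7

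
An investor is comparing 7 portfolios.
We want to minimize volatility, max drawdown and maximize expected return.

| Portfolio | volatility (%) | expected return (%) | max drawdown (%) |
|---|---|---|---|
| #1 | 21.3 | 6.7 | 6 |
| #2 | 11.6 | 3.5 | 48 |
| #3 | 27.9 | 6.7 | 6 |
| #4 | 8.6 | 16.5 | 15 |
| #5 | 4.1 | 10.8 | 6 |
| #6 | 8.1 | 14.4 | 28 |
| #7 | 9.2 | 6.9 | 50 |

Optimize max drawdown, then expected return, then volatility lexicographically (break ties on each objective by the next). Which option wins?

#5

First minimize max drawdown: best is 6, kept {#1, #3, #5}.
Then maximize expected return: best is 10.8, kept {#5}.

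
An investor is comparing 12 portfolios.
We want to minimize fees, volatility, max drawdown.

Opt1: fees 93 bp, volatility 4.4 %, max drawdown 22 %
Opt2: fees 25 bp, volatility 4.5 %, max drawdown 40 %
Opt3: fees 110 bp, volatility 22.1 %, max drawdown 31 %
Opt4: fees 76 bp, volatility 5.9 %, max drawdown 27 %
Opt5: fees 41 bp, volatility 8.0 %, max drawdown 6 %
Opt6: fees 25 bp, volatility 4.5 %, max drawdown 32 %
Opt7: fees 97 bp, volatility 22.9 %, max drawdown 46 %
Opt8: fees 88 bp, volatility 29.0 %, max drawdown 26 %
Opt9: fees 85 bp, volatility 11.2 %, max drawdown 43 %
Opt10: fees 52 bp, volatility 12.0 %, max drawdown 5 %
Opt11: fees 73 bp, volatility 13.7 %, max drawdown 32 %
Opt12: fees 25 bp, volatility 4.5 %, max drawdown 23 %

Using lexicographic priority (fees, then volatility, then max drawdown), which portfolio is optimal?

First minimize fees: best is 25, kept {Opt2, Opt6, Opt12}.
Then minimize volatility: best is 4.5, kept {Opt2, Opt6, Opt12}.
Then minimize max drawdown: best is 23, kept {Opt12}.

Opt12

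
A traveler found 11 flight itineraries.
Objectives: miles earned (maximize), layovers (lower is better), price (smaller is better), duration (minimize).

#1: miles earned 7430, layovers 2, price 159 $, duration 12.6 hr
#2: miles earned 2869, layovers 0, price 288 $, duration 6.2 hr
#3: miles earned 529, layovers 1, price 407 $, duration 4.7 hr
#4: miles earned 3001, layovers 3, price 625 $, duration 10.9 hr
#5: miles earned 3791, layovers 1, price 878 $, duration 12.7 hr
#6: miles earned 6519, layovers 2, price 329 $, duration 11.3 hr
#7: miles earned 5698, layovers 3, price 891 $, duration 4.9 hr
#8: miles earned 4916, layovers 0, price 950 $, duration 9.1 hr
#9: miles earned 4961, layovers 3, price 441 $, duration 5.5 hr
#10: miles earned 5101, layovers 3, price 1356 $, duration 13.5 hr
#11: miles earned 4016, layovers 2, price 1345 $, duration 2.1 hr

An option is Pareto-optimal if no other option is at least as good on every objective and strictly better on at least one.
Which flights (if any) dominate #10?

#1, #6, #7

#1: miles earned 7430≥5101, layovers 2≤3, price 159≤1356, duration 12.6≤13.5 — dominates #10.
#6: miles earned 6519≥5101, layovers 2≤3, price 329≤1356, duration 11.3≤13.5 — dominates #10.
#7: miles earned 5698≥5101, layovers 3≤3, price 891≤1356, duration 4.9≤13.5 — dominates #10.
Others (#2, #3, #4, #5, #8, #9, #11) are each worse than #10 on at least one objective.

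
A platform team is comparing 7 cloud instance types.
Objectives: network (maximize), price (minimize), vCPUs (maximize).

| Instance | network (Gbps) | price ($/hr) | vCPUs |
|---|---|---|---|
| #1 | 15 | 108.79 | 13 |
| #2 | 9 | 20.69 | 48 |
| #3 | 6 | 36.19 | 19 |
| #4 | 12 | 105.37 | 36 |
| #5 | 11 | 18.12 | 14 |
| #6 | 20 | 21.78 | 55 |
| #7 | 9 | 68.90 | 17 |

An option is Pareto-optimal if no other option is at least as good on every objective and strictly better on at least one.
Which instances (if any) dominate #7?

#2: network 9≥9, price 20.69≤68.90, vCPUs 48≥17 — dominates #7.
#6: network 20≥9, price 21.78≤68.90, vCPUs 55≥17 — dominates #7.
Others (#1, #3, #4, #5) are each worse than #7 on at least one objective.

#2, #6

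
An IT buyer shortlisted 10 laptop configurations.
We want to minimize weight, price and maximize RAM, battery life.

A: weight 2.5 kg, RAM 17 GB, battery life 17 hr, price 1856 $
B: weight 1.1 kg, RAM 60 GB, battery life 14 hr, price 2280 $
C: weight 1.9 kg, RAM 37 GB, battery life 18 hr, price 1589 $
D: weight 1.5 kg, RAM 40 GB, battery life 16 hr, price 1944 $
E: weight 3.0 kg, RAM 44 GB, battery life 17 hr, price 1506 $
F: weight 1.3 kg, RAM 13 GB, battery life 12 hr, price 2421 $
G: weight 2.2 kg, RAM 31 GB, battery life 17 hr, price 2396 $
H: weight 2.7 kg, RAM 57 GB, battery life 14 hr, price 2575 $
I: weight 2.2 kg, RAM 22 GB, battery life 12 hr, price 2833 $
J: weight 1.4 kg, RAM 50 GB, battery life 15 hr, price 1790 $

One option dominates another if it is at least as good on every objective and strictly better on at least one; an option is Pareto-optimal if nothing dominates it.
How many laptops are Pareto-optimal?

5

A: dominated by C (weight 1.9≤2.5, RAM 37≥17, battery life 18≥17, price 1589≤1856).
B: not dominated (best weight).
C: not dominated (best battery life).
D: not dominated.
E: not dominated (best price).
F: dominated by B (weight 1.1≤1.3, RAM 60≥13, battery life 14≥12, price 2280≤2421).
G: dominated by C (weight 1.9≤2.2, RAM 37≥31, battery life 18≥17, price 1589≤2396).
H: dominated by B (weight 1.1≤2.7, RAM 60≥57, battery life 14≥14, price 2280≤2575).
I: dominated by B (weight 1.1≤2.2, RAM 60≥22, battery life 14≥12, price 2280≤2833).
J: not dominated.
Pareto-optimal: B, C, D, E, J → 5.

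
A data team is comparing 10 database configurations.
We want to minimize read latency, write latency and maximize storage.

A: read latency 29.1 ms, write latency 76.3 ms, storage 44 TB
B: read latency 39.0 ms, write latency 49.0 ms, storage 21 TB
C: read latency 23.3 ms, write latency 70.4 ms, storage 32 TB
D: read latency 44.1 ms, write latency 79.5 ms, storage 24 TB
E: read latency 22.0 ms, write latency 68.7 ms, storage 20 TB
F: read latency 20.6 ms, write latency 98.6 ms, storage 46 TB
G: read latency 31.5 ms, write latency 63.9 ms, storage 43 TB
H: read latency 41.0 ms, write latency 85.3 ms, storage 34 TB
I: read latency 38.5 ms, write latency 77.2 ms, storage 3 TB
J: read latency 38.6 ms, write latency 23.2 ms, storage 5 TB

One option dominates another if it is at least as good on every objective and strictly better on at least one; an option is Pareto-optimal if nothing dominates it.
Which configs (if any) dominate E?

none

A: worse on read latency (29.1 vs 22.0).
B: worse on read latency (39.0 vs 22.0).
C: worse on read latency (23.3 vs 22.0).
D: worse on read latency (44.1 vs 22.0).
F: worse on write latency (98.6 vs 68.7).
G: worse on read latency (31.5 vs 22.0).
H: worse on read latency (41.0 vs 22.0).
I: worse on read latency (38.5 vs 22.0).
J: worse on read latency (38.6 vs 22.0).
No option dominates E.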